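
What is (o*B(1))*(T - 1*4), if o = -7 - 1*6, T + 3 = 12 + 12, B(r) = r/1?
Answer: -221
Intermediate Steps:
B(r) = r (B(r) = r*1 = r)
T = 21 (T = -3 + (12 + 12) = -3 + 24 = 21)
o = -13 (o = -7 - 6 = -13)
(o*B(1))*(T - 1*4) = (-13*1)*(21 - 1*4) = -13*(21 - 4) = -13*17 = -221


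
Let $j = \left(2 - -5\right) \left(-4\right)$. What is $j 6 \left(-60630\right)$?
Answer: $10185840$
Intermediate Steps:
$j = -28$ ($j = \left(2 + 5\right) \left(-4\right) = 7 \left(-4\right) = -28$)
$j 6 \left(-60630\right) = \left(-28\right) 6 \left(-60630\right) = \left(-168\right) \left(-60630\right) = 10185840$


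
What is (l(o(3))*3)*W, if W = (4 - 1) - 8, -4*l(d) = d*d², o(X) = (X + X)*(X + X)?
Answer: 174960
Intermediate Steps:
o(X) = 4*X² (o(X) = (2*X)*(2*X) = 4*X²)
l(d) = -d³/4 (l(d) = -d*d²/4 = -d³/4)
W = -5 (W = 3 - 8 = -5)
(l(o(3))*3)*W = (-(4*3²)³/4*3)*(-5) = (-(4*9)³/4*3)*(-5) = (-¼*36³*3)*(-5) = (-¼*46656*3)*(-5) = -11664*3*(-5) = -34992*(-5) = 174960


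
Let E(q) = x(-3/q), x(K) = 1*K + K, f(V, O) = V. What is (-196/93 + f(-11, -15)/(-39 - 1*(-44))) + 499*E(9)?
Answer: -52231/155 ≈ -336.97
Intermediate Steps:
x(K) = 2*K (x(K) = K + K = 2*K)
E(q) = -6/q (E(q) = 2*(-3/q) = -6/q)
(-196/93 + f(-11, -15)/(-39 - 1*(-44))) + 499*E(9) = (-196/93 - 11/(-39 - 1*(-44))) + 499*(-6/9) = (-196*1/93 - 11/(-39 + 44)) + 499*(-6*⅑) = (-196/93 - 11/5) + 499*(-⅔) = (-196/93 - 11*⅕) - 998/3 = (-196/93 - 11/5) - 998/3 = -2003/465 - 998/3 = -52231/155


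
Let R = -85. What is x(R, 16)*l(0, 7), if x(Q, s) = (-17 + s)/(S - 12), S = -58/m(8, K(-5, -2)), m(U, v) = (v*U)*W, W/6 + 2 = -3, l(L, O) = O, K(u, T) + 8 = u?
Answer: 10920/18749 ≈ 0.58243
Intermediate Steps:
K(u, T) = -8 + u
W = -30 (W = -12 + 6*(-3) = -12 - 18 = -30)
m(U, v) = -30*U*v (m(U, v) = (v*U)*(-30) = (U*v)*(-30) = -30*U*v)
S = -29/1560 (S = -58*(-1/(240*(-8 - 5))) = -58/((-30*8*(-13))) = -58/3120 = -58*1/3120 = -29/1560 ≈ -0.018590)
x(Q, s) = 26520/18749 - 1560*s/18749 (x(Q, s) = (-17 + s)/(-29/1560 - 12) = (-17 + s)/(-18749/1560) = (-17 + s)*(-1560/18749) = 26520/18749 - 1560*s/18749)
x(R, 16)*l(0, 7) = (26520/18749 - 1560/18749*16)*7 = (26520/18749 - 24960/18749)*7 = (1560/18749)*7 = 10920/18749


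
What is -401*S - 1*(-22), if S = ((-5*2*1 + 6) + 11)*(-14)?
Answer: 39320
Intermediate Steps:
S = -98 (S = ((-10*1 + 6) + 11)*(-14) = ((-10 + 6) + 11)*(-14) = (-4 + 11)*(-14) = 7*(-14) = -98)
-401*S - 1*(-22) = -401*(-98) - 1*(-22) = 39298 + 22 = 39320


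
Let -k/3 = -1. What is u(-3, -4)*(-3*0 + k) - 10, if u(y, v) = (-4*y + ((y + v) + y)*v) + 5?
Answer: 161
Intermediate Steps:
u(y, v) = 5 - 4*y + v*(v + 2*y) (u(y, v) = (-4*y + ((v + y) + y)*v) + 5 = (-4*y + (v + 2*y)*v) + 5 = (-4*y + v*(v + 2*y)) + 5 = 5 - 4*y + v*(v + 2*y))
k = 3 (k = -3*(-1) = 3)
u(-3, -4)*(-3*0 + k) - 10 = (5 + (-4)² - 4*(-3) + 2*(-4)*(-3))*(-3*0 + 3) - 10 = (5 + 16 + 12 + 24)*(0 + 3) - 10 = 57*3 - 10 = 171 - 10 = 161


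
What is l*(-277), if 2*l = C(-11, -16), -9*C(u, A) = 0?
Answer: 0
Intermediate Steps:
C(u, A) = 0 (C(u, A) = -1/9*0 = 0)
l = 0 (l = (1/2)*0 = 0)
l*(-277) = 0*(-277) = 0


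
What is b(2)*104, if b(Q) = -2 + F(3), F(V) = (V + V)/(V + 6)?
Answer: -416/3 ≈ -138.67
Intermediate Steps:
F(V) = 2*V/(6 + V) (F(V) = (2*V)/(6 + V) = 2*V/(6 + V))
b(Q) = -4/3 (b(Q) = -2 + 2*3/(6 + 3) = -2 + 2*3/9 = -2 + 2*3*(⅑) = -2 + ⅔ = -4/3)
b(2)*104 = -4/3*104 = -416/3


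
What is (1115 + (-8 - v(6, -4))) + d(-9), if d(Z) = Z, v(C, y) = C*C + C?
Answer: 1056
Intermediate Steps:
v(C, y) = C + C² (v(C, y) = C² + C = C + C²)
(1115 + (-8 - v(6, -4))) + d(-9) = (1115 + (-8 - 6*(1 + 6))) - 9 = (1115 + (-8 - 6*7)) - 9 = (1115 + (-8 - 1*42)) - 9 = (1115 + (-8 - 42)) - 9 = (1115 - 50) - 9 = 1065 - 9 = 1056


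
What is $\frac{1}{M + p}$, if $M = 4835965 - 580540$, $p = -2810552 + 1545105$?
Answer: $\frac{1}{2989978} \approx 3.3445 \cdot 10^{-7}$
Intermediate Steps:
$p = -1265447$
$M = 4255425$ ($M = 4835965 - 580540 = 4255425$)
$\frac{1}{M + p} = \frac{1}{4255425 - 1265447} = \frac{1}{2989978}$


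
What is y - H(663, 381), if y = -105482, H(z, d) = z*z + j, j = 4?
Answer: -545055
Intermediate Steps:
H(z, d) = 4 + z² (H(z, d) = z*z + 4 = z² + 4 = 4 + z²)
y - H(663, 381) = -105482 - (4 + 663²) = -105482 - (4 + 439569) = -105482 - 1*439573 = -105482 - 439573 = -545055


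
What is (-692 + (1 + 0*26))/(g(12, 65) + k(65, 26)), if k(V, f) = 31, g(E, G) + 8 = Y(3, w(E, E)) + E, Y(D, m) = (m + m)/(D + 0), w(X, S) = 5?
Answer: -2073/115 ≈ -18.026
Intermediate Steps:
Y(D, m) = 2*m/D (Y(D, m) = (2*m)/D = 2*m/D)
g(E, G) = -14/3 + E (g(E, G) = -8 + (2*5/3 + E) = -8 + (2*5*(⅓) + E) = -8 + (10/3 + E) = -14/3 + E)
(-692 + (1 + 0*26))/(g(12, 65) + k(65, 26)) = (-692 + (1 + 0*26))/((-14/3 + 12) + 31) = (-692 + (1 + 0))/(22/3 + 31) = (-692 + 1)/(115/3) = -691*3/115 = -2073/115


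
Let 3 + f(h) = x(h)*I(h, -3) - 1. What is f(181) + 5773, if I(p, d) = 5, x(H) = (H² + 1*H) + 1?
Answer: 170484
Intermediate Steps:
x(H) = 1 + H + H² (x(H) = (H² + H) + 1 = (H + H²) + 1 = 1 + H + H²)
f(h) = 1 + 5*h + 5*h² (f(h) = -3 + ((1 + h + h²)*5 - 1) = -3 + ((5 + 5*h + 5*h²) - 1) = -3 + (4 + 5*h + 5*h²) = 1 + 5*h + 5*h²)
f(181) + 5773 = (1 + 5*181 + 5*181²) + 5773 = (1 + 905 + 5*32761) + 5773 = (1 + 905 + 163805) + 5773 = 164711 + 5773 = 170484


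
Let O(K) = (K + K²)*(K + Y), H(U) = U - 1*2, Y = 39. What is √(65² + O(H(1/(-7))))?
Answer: √10360945/49 ≈ 65.691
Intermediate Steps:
H(U) = -2 + U (H(U) = U - 2 = -2 + U)
O(K) = (39 + K)*(K + K²) (O(K) = (K + K²)*(K + 39) = (K + K²)*(39 + K) = (39 + K)*(K + K²))
√(65² + O(H(1/(-7)))) = √(65² + (-2 + 1/(-7))*(39 + (-2 + 1/(-7))² + 40*(-2 + 1/(-7)))) = √(4225 + (-2 - ⅐)*(39 + (-2 - ⅐)² + 40*(-2 - ⅐))) = √(4225 - 15*(39 + (-15/7)² + 40*(-15/7))/7) = √(4225 - 15*(39 + 225/49 - 600/7)/7) = √(4225 - 15/7*(-2064/49)) = √(4225 + 30960/343) = √(1480135/343) = √10360945/49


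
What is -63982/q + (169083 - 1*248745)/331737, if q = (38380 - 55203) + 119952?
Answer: -9813553044/11403901691 ≈ -0.86054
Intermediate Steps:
q = 103129 (q = -16823 + 119952 = 103129)
-63982/q + (169083 - 1*248745)/331737 = -63982/103129 + (169083 - 1*248745)/331737 = -63982*1/103129 + (169083 - 248745)*(1/331737) = -63982/103129 - 79662*1/331737 = -63982/103129 - 26554/110579 = -9813553044/11403901691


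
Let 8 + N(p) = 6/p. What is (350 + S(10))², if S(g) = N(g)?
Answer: 2934369/25 ≈ 1.1737e+5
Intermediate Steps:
N(p) = -8 + 6/p
S(g) = -8 + 6/g
(350 + S(10))² = (350 + (-8 + 6/10))² = (350 + (-8 + 6*(⅒)))² = (350 + (-8 + ⅗))² = (350 - 37/5)² = (1713/5)² = 2934369/25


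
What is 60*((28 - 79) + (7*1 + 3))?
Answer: -2460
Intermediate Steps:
60*((28 - 79) + (7*1 + 3)) = 60*(-51 + (7 + 3)) = 60*(-51 + 10) = 60*(-41) = -2460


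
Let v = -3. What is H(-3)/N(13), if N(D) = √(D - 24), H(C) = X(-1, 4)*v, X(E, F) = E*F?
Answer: -12*I*√11/11 ≈ -3.6181*I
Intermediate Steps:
H(C) = 12 (H(C) = -1*4*(-3) = -4*(-3) = 12)
N(D) = √(-24 + D)
H(-3)/N(13) = 12/(√(-24 + 13)) = 12/(√(-11)) = 12/((I*√11)) = 12*(-I*√11/11) = -12*I*√11/11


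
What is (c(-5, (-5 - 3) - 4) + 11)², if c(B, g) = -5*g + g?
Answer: 3481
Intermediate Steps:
c(B, g) = -4*g
(c(-5, (-5 - 3) - 4) + 11)² = (-4*((-5 - 3) - 4) + 11)² = (-4*(-8 - 4) + 11)² = (-4*(-12) + 11)² = (48 + 11)² = 59² = 3481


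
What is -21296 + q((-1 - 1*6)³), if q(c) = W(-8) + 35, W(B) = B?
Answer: -21269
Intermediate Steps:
q(c) = 27 (q(c) = -8 + 35 = 27)
-21296 + q((-1 - 1*6)³) = -21296 + 27 = -21269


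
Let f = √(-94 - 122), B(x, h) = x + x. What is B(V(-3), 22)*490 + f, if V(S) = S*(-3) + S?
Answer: 5880 + 6*I*√6 ≈ 5880.0 + 14.697*I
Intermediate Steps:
V(S) = -2*S (V(S) = -3*S + S = -2*S)
B(x, h) = 2*x
f = 6*I*√6 (f = √(-216) = 6*I*√6 ≈ 14.697*I)
B(V(-3), 22)*490 + f = (2*(-2*(-3)))*490 + 6*I*√6 = (2*6)*490 + 6*I*√6 = 12*490 + 6*I*√6 = 5880 + 6*I*√6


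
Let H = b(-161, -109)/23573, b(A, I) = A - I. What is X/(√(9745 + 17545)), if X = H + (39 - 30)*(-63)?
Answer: -13365943*√27290/643307170 ≈ -3.4323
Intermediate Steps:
H = -52/23573 (H = (-161 - 1*(-109))/23573 = (-161 + 109)*(1/23573) = -52*1/23573 = -52/23573 ≈ -0.0022059)
X = -13365943/23573 (X = -52/23573 + (39 - 30)*(-63) = -52/23573 + 9*(-63) = -52/23573 - 567 = -13365943/23573 ≈ -567.00)
X/(√(9745 + 17545)) = -13365943/(23573*√(9745 + 17545)) = -13365943*√27290/27290/23573 = -13365943*√27290/643307170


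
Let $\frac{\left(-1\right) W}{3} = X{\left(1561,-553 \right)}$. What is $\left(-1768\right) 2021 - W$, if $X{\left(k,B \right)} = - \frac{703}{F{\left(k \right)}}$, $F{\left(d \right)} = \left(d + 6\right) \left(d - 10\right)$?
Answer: $- \frac{2894730345495}{810139} \approx -3.5731 \cdot 10^{6}$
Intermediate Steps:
$F{\left(d \right)} = \left(-10 + d\right) \left(6 + d\right)$ ($F{\left(d \right)} = \left(6 + d\right) \left(-10 + d\right) = \left(-10 + d\right) \left(6 + d\right)$)
$X{\left(k,B \right)} = - \frac{703}{-60 + k^{2} - 4 k}$
$W = \frac{703}{810139}$ ($W = - 3 \frac{703}{60 - 1561^{2} + 4 \cdot 1561} = - 3 \frac{703}{60 - 2436721 + 6244} = - 3 \frac{703}{-2430417} = - 3 \cdot 703 \left(- \frac{1}{2430417}\right) = \left(-3\right) \left(- \frac{703}{2430417}\right) = \frac{703}{810139} \approx 0.00086775$)
$\left(-1768\right) 2021 - W = \left(-1768\right) 2021 - \frac{703}{810139} = -3573128 - \frac{703}{810139} = - \frac{2894730345495}{810139}$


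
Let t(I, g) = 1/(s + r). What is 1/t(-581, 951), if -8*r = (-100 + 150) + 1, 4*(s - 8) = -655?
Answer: -1297/8 ≈ -162.13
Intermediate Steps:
s = -623/4 (s = 8 + (¼)*(-655) = 8 - 655/4 = -623/4 ≈ -155.75)
r = -51/8 (r = -((-100 + 150) + 1)/8 = -(50 + 1)/8 = -⅛*51 = -51/8 ≈ -6.3750)
t(I, g) = -8/1297 (t(I, g) = 1/(-623/4 - 51/8) = 1/(-1297/8) = -8/1297)
1/t(-581, 951) = 1/(-8/1297) = -1297/8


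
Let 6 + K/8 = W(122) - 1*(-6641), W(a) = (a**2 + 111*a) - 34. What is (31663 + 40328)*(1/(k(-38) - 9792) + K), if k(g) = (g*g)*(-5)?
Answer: 343183587240681/17012 ≈ 2.0173e+10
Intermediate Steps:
W(a) = -34 + a**2 + 111*a
k(g) = -5*g**2 (k(g) = g**2*(-5) = -5*g**2)
K = 280216 (K = -48 + 8*((-34 + 122**2 + 111*122) - 1*(-6641)) = -48 + 8*((-34 + 14884 + 13542) + 6641) = -48 + 8*(28392 + 6641) = -48 + 8*35033 = -48 + 280264 = 280216)
(31663 + 40328)*(1/(k(-38) - 9792) + K) = (31663 + 40328)*(1/(-5*(-38)**2 - 9792) + 280216) = 71991*(1/(-5*1444 - 9792) + 280216) = 71991*(1/(-7220 - 9792) + 280216) = 71991*(1/(-17012) + 280216) = 71991*(-1/17012 + 280216) = 71991*(4767034591/17012) = 343183587240681/17012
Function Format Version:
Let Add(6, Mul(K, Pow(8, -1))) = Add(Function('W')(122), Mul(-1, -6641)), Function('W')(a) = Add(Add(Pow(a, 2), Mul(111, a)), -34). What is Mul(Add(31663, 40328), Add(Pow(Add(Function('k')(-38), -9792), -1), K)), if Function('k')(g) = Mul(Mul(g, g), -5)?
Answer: Rational(343183587240681, 17012) ≈ 2.0173e+10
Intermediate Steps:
Function('W')(a) = Add(-34, Pow(a, 2), Mul(111, a))
Function('k')(g) = Mul(-5, Pow(g, 2)) (Function('k')(g) = Mul(Pow(g, 2), -5) = Mul(-5, Pow(g, 2)))
K = 280216 (K = Add(-48, Mul(8, Add(Add(-34, Pow(122, 2), Mul(111, 122)), Mul(-1, -6641)))) = Add(-48, Mul(8, Add(Add(-34, 14884, 13542), 6641))) = Add(-48, Mul(8, Add(28392, 6641))) = Add(-48, Mul(8, 35033)) = Add(-48, 280264) = 280216)
Mul(Add(31663, 40328), Add(Pow(Add(Function('k')(-38), -9792), -1), K)) = Mul(Add(31663, 40328), Add(Pow(Add(Mul(-5, Pow(-38, 2)), -9792), -1), 280216)) = Mul(71991, Add(Pow(Add(Mul(-5, 1444), -9792), -1), 280216)) = Mul(71991, Add(Pow(Add(-7220, -9792), -1), 280216)) = Mul(71991, Add(Pow(-17012, -1), 280216)) = Mul(71991, Add(Rational(-1, 17012), 280216)) = Mul(71991, Rational(4767034591, 17012)) = Rational(343183587240681, 17012)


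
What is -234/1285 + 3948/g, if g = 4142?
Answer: 2051976/2661235 ≈ 0.77106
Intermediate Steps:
-234/1285 + 3948/g = -234/1285 + 3948/4142 = -234*1/1285 + 3948*(1/4142) = -234/1285 + 1974/2071 = 2051976/2661235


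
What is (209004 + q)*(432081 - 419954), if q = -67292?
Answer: 1718541424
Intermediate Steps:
(209004 + q)*(432081 - 419954) = (209004 - 67292)*(432081 - 419954) = 141712*12127 = 1718541424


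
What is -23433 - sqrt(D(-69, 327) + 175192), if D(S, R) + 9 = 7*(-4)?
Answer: -23433 - sqrt(175155) ≈ -23852.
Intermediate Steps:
D(S, R) = -37 (D(S, R) = -9 + 7*(-4) = -9 - 28 = -37)
-23433 - sqrt(D(-69, 327) + 175192) = -23433 - sqrt(-37 + 175192) = -23433 - sqrt(175155)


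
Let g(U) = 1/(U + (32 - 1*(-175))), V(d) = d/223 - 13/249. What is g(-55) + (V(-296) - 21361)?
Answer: -180300649673/8440104 ≈ -21362.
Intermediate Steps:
V(d) = -13/249 + d/223 (V(d) = d*(1/223) - 13*1/249 = d/223 - 13/249 = -13/249 + d/223)
g(U) = 1/(207 + U) (g(U) = 1/(U + (32 + 175)) = 1/(U + 207) = 1/(207 + U))
g(-55) + (V(-296) - 21361) = 1/(207 - 55) + ((-13/249 + (1/223)*(-296)) - 21361) = 1/152 + ((-13/249 - 296/223) - 21361) = 1/152 + (-76603/55527 - 21361) = 1/152 - 1186188850/55527 = -180300649673/8440104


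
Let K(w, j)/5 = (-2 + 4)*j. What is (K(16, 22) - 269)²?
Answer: 2401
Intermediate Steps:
K(w, j) = 10*j (K(w, j) = 5*((-2 + 4)*j) = 5*(2*j) = 10*j)
(K(16, 22) - 269)² = (10*22 - 269)² = (220 - 269)² = (-49)² = 2401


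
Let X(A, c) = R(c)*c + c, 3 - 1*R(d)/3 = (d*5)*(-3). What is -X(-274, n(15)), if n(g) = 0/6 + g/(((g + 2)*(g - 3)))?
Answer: -4525/4624 ≈ -0.97859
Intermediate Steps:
R(d) = 9 + 45*d (R(d) = 9 - 3*d*5*(-3) = 9 - 3*5*d*(-3) = 9 - (-45)*d = 9 + 45*d)
n(g) = g/((-3 + g)*(2 + g)) (n(g) = 0*(1/6) + g/(((2 + g)*(-3 + g))) = 0 + g/(((-3 + g)*(2 + g))) = 0 + g*(1/((-3 + g)*(2 + g))) = 0 + g/((-3 + g)*(2 + g)) = g/((-3 + g)*(2 + g)))
X(A, c) = c + c*(9 + 45*c) (X(A, c) = (9 + 45*c)*c + c = c*(9 + 45*c) + c = c + c*(9 + 45*c))
-X(-274, n(15)) = -5*15/(-6 + 15**2 - 1*15)*(2 + 9*(15/(-6 + 15**2 - 1*15))) = -5*15/(-6 + 225 - 15)*(2 + 9*(15/(-6 + 225 - 15))) = -5*15/204*(2 + 9*(15/204)) = -5*15*(1/204)*(2 + 9*(15*(1/204))) = -5*5*(2 + 9*(5/68))/68 = -5*5*(2 + 45/68)/68 = -5*5*181/(68*68) = -1*4525/4624 = -4525/4624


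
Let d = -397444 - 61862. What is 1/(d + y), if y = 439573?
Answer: -1/19733 ≈ -5.0677e-5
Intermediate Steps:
d = -459306
1/(d + y) = 1/(-459306 + 439573) = 1/(-19733) = -1/19733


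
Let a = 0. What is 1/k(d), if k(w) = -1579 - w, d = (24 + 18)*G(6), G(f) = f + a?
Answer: -1/1831 ≈ -0.00054615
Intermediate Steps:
G(f) = f (G(f) = f + 0 = f)
d = 252 (d = (24 + 18)*6 = 42*6 = 252)
1/k(d) = 1/(-1579 - 1*252) = 1/(-1579 - 252) = 1/(-1831) = -1/1831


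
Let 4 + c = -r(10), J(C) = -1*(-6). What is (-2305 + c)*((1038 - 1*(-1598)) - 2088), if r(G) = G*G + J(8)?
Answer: -1323420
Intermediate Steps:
J(C) = 6
r(G) = 6 + G² (r(G) = G*G + 6 = G² + 6 = 6 + G²)
c = -110 (c = -4 - (6 + 10²) = -4 - (6 + 100) = -4 - 1*106 = -4 - 106 = -110)
(-2305 + c)*((1038 - 1*(-1598)) - 2088) = (-2305 - 110)*((1038 - 1*(-1598)) - 2088) = -2415*((1038 + 1598) - 2088) = -2415*(2636 - 2088) = -2415*548 = -1323420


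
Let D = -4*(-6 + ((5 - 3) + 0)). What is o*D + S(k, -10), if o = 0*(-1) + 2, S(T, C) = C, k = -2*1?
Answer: 22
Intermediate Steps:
k = -2
o = 2 (o = 0 + 2 = 2)
D = 16 (D = -4*(-6 + (2 + 0)) = -4*(-6 + 2) = -4*(-4) = 16)
o*D + S(k, -10) = 2*16 - 10 = 32 - 10 = 22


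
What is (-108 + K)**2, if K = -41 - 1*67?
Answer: 46656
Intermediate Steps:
K = -108 (K = -41 - 67 = -108)
(-108 + K)**2 = (-108 - 108)**2 = (-216)**2 = 46656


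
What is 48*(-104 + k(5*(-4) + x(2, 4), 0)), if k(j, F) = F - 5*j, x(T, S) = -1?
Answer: 48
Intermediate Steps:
48*(-104 + k(5*(-4) + x(2, 4), 0)) = 48*(-104 + (0 - 5*(5*(-4) - 1))) = 48*(-104 + (0 - 5*(-20 - 1))) = 48*(-104 + (0 - 5*(-21))) = 48*(-104 + (0 + 105)) = 48*(-104 + 105) = 48*1 = 48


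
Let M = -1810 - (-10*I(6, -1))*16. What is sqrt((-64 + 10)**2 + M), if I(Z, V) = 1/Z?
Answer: sqrt(10194)/3 ≈ 33.655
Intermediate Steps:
M = -5350/3 (M = -1810 - (-10/6)*16 = -1810 - (-10*1/6)*16 = -1810 - (-5)*16/3 = -1810 - 1*(-80/3) = -1810 + 80/3 = -5350/3 ≈ -1783.3)
sqrt((-64 + 10)**2 + M) = sqrt((-64 + 10)**2 - 5350/3) = sqrt((-54)**2 - 5350/3) = sqrt(2916 - 5350/3) = sqrt(3398/3) = sqrt(10194)/3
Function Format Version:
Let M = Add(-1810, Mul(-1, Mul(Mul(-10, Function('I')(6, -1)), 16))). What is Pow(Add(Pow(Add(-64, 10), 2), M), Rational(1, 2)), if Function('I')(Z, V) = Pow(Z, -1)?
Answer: Mul(Rational(1, 3), Pow(10194, Rational(1, 2))) ≈ 33.655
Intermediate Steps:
M = Rational(-5350, 3) (M = Add(-1810, Mul(-1, Mul(Mul(-10, Pow(6, -1)), 16))) = Add(-1810, Mul(-1, Mul(Mul(-10, Rational(1, 6)), 16))) = Add(-1810, Mul(-1, Mul(Rational(-5, 3), 16))) = Add(-1810, Mul(-1, Rational(-80, 3))) = Add(-1810, Rational(80, 3)) = Rational(-5350, 3) ≈ -1783.3)
Pow(Add(Pow(Add(-64, 10), 2), M), Rational(1, 2)) = Pow(Add(Pow(Add(-64, 10), 2), Rational(-5350, 3)), Rational(1, 2)) = Pow(Add(Pow(-54, 2), Rational(-5350, 3)), Rational(1, 2)) = Pow(Add(2916, Rational(-5350, 3)), Rational(1, 2)) = Pow(Rational(3398, 3), Rational(1, 2)) = Mul(Rational(1, 3), Pow(10194, Rational(1, 2)))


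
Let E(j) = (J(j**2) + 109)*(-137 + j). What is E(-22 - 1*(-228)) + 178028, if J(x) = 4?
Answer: 185825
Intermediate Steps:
E(j) = -15481 + 113*j (E(j) = (4 + 109)*(-137 + j) = 113*(-137 + j) = -15481 + 113*j)
E(-22 - 1*(-228)) + 178028 = (-15481 + 113*(-22 - 1*(-228))) + 178028 = (-15481 + 113*(-22 + 228)) + 178028 = (-15481 + 113*206) + 178028 = (-15481 + 23278) + 178028 = 7797 + 178028 = 185825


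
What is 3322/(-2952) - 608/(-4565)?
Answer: -6685057/6737940 ≈ -0.99215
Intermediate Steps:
3322/(-2952) - 608/(-4565) = 3322*(-1/2952) - 608*(-1/4565) = -1661/1476 + 608/4565 = -6685057/6737940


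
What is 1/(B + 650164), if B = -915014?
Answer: -1/264850 ≈ -3.7757e-6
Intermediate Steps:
1/(B + 650164) = 1/(-915014 + 650164) = 1/(-264850) = -1/264850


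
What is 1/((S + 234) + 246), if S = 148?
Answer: 1/628 ≈ 0.0015924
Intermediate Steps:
1/((S + 234) + 246) = 1/((148 + 234) + 246) = 1/(382 + 246) = 1/628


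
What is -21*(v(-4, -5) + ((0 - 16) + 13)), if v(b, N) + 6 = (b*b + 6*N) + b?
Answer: 567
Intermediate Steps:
v(b, N) = -6 + b + b² + 6*N (v(b, N) = -6 + ((b*b + 6*N) + b) = -6 + ((b² + 6*N) + b) = -6 + (b + b² + 6*N) = -6 + b + b² + 6*N)
-21*(v(-4, -5) + ((0 - 16) + 13)) = -21*((-6 - 4 + (-4)² + 6*(-5)) + ((0 - 16) + 13)) = -21*((-6 - 4 + 16 - 30) + (-16 + 13)) = -21*(-24 - 3) = -21*(-27) = 567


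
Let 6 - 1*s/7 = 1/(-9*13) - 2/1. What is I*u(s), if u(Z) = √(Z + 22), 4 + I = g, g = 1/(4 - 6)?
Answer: -3*√118729/26 ≈ -39.758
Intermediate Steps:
s = 6559/117 (s = 42 - 7*(1/(-9*13) - 2/1) = 42 - 7*(-⅑*1/13 - 2*1) = 42 - 7*(-1/117 - 2) = 42 - 7*(-235/117) = 42 + 1645/117 = 6559/117 ≈ 56.060)
g = -½ (g = 1/(-2) = -½ ≈ -0.50000)
I = -9/2 (I = -4 - ½ = -9/2 ≈ -4.5000)
u(Z) = √(22 + Z)
I*u(s) = -9*√(22 + 6559/117)/2 = -3*√118729/26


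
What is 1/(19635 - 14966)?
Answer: 1/4669 ≈ 0.00021418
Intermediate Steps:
1/(19635 - 14966) = 1/4669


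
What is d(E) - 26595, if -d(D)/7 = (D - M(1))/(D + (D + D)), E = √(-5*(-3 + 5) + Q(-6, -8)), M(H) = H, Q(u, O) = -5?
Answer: -79792/3 - 7*I*√15/45 ≈ -26597.0 - 0.60246*I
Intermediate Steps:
E = I*√15 (E = √(-5*(-3 + 5) - 5) = √(-5*2 - 5) = √(-10 - 5) = √(-15) = I*√15 ≈ 3.873*I)
d(D) = -7*(-1 + D)/(3*D) (d(D) = -7*(D - 1*1)/(D + (D + D)) = -7*(D - 1)/(D + 2*D) = -7*(-1 + D)/(3*D))
d(E) - 26595 = 7*(1 - I*√15)/(3*((I*√15))) - 26595 = 7*(-I*√15/15)*(1 - I*√15)/3 - 26595 = -7*I*√15*(1 - I*√15)/45 - 26595 = -26595 - 7*I*√15*(1 - I*√15)/45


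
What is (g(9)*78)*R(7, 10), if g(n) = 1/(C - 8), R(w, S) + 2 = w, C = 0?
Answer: -195/4 ≈ -48.750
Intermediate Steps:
R(w, S) = -2 + w
g(n) = -⅛ (g(n) = 1/(0 - 8) = 1/(-8) = -⅛)
(g(9)*78)*R(7, 10) = (-⅛*78)*(-2 + 7) = -39/4*5 = -195/4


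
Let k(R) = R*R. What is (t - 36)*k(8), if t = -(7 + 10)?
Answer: -3392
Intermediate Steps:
k(R) = R²
t = -17 (t = -1*17 = -17)
(t - 36)*k(8) = (-17 - 36)*8² = -53*64 = -3392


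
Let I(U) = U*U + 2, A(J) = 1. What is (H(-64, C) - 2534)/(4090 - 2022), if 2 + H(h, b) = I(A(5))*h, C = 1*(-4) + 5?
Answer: -62/47 ≈ -1.3191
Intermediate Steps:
I(U) = 2 + U**2 (I(U) = U**2 + 2 = 2 + U**2)
C = 1 (C = -4 + 5 = 1)
H(h, b) = -2 + 3*h (H(h, b) = -2 + (2 + 1**2)*h = -2 + (2 + 1)*h = -2 + 3*h)
(H(-64, C) - 2534)/(4090 - 2022) = ((-2 + 3*(-64)) - 2534)/(4090 - 2022) = ((-2 - 192) - 2534)/2068 = (-194 - 2534)*(1/2068) = -2728*1/2068 = -62/47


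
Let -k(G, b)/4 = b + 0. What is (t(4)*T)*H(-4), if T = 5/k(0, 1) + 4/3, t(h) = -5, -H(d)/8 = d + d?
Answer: -80/3 ≈ -26.667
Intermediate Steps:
H(d) = -16*d (H(d) = -8*(d + d) = -16*d)
k(G, b) = -4*b (k(G, b) = -4*(b + 0) = -4*b)
T = 1/12 (T = 5/((-4*1)) + 4/3 = 5/(-4) + 4*(⅓) = 5*(-¼) + 4/3 = -5/4 + 4/3 = 1/12 ≈ 0.083333)
(t(4)*T)*H(-4) = (-5*1/12)*(-16*(-4)) = -5/12*64 = -80/3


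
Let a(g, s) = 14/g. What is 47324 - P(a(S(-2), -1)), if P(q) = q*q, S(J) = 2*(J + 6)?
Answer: 757135/16 ≈ 47321.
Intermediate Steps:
S(J) = 12 + 2*J (S(J) = 2*(6 + J) = 12 + 2*J)
P(q) = q²
47324 - P(a(S(-2), -1)) = 47324 - (14/(12 + 2*(-2)))² = 47324 - (14/(12 - 4))² = 47324 - (14/8)² = 47324 - (14*(⅛))² = 47324 - (7/4)² = 47324 - 1*49/16 = 47324 - 49/16 = 757135/16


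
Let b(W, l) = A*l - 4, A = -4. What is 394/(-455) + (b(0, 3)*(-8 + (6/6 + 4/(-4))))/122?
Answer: 5086/27755 ≈ 0.18325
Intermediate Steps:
b(W, l) = -4 - 4*l (b(W, l) = -4*l - 4 = -4 - 4*l)
394/(-455) + (b(0, 3)*(-8 + (6/6 + 4/(-4))))/122 = 394/(-455) + ((-4 - 4*3)*(-8 + (6/6 + 4/(-4))))/122 = 394*(-1/455) + ((-4 - 12)*(-8 + (6*(⅙) + 4*(-¼))))*(1/122) = -394/455 - 16*(-8 + (1 - 1))*(1/122) = -394/455 - 16*(-8 + 0)*(1/122) = -394/455 - 16*(-8)*(1/122) = -394/455 + 128*(1/122) = -394/455 + 64/61 = 5086/27755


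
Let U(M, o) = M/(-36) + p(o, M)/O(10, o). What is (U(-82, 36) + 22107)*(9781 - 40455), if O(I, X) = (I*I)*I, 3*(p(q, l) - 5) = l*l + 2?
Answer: -3052120099651/4500 ≈ -6.7825e+8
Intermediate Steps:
p(q, l) = 17/3 + l**2/3 (p(q, l) = 5 + (l*l + 2)/3 = 5 + (l**2 + 2)/3 = 5 + (2 + l**2)/3 = 5 + (2/3 + l**2/3) = 17/3 + l**2/3)
O(I, X) = I**3 (O(I, X) = I**2*I = I**3)
U(M, o) = 17/3000 - M/36 + M**2/3000 (U(M, o) = M/(-36) + (17/3 + M**2/3)/(10**3) = M*(-1/36) + (17/3 + M**2/3)/1000 = -M/36 + (17/3 + M**2/3)*(1/1000) = -M/36 + (17/3000 + M**2/3000) = 17/3000 - M/36 + M**2/3000)
(U(-82, 36) + 22107)*(9781 - 40455) = ((17/3000 - 1/36*(-82) + (1/3000)*(-82)**2) + 22107)*(9781 - 40455) = ((17/3000 + 41/18 + (1/3000)*6724) + 22107)*(-30674) = ((17/3000 + 41/18 + 1681/750) + 22107)*(-30674) = (40723/9000 + 22107)*(-30674) = (199003723/9000)*(-30674) = -3052120099651/4500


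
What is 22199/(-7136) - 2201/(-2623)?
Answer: -42521641/18717728 ≈ -2.2717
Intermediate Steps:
22199/(-7136) - 2201/(-2623) = 22199*(-1/7136) - 2201*(-1/2623) = -22199/7136 + 2201/2623 = -42521641/18717728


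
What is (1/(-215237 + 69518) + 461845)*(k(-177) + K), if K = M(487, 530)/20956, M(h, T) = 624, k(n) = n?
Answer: -123070245385634/1505763 ≈ -8.1733e+7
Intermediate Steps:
K = 12/403 (K = 624/20956 = 624*(1/20956) = 12/403 ≈ 0.029777)
(1/(-215237 + 69518) + 461845)*(k(-177) + K) = (1/(-215237 + 69518) + 461845)*(-177 + 12/403) = (1/(-145719) + 461845)*(-71319/403) = (-1/145719 + 461845)*(-71319/403) = (67299591554/145719)*(-71319/403) = -123070245385634/1505763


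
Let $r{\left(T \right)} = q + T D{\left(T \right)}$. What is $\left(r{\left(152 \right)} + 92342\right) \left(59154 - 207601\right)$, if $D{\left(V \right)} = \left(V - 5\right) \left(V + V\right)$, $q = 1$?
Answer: $-1022045570793$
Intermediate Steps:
$D{\left(V \right)} = 2 V \left(-5 + V\right)$ ($D{\left(V \right)} = \left(-5 + V\right) 2 V = 2 V \left(-5 + V\right)$)
$r{\left(T \right)} = 1 + 2 T^{2} \left(-5 + T\right)$ ($r{\left(T \right)} = 1 + T 2 T \left(-5 + T\right) = 1 + 2 T^{2} \left(-5 + T\right)$)
$\left(r{\left(152 \right)} + 92342\right) \left(59154 - 207601\right) = \left(\left(1 + 2 \cdot 152^{2} \left(-5 + 152\right)\right) + 92342\right) \left(59154 - 207601\right) = \left(\left(1 + 2 \cdot 23104 \cdot 147\right) + 92342\right) \left(-148447\right) = \left(\left(1 + 6792576\right) + 92342\right) \left(-148447\right) = \left(6792577 + 92342\right) \left(-148447\right) = 6884919 \left(-148447\right) = -1022045570793$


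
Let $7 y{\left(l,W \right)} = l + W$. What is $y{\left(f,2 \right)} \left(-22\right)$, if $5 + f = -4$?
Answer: $22$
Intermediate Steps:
$f = -9$ ($f = -5 - 4 = -9$)
$y{\left(l,W \right)} = \frac{W}{7} + \frac{l}{7}$ ($y{\left(l,W \right)} = \frac{l + W}{7} = \frac{W + l}{7} = \frac{W}{7} + \frac{l}{7}$)
$y{\left(f,2 \right)} \left(-22\right) = \left(\frac{1}{7} \cdot 2 + \frac{1}{7} \left(-9\right)\right) \left(-22\right) = \left(\frac{2}{7} - \frac{9}{7}\right) \left(-22\right) = \left(-1\right) \left(-22\right) = 22$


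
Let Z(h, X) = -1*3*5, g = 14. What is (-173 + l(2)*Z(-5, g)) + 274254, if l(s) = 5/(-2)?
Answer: 548237/2 ≈ 2.7412e+5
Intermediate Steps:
Z(h, X) = -15 (Z(h, X) = -3*5 = -15)
l(s) = -5/2 (l(s) = 5*(-½) = -5/2)
(-173 + l(2)*Z(-5, g)) + 274254 = (-173 - 5/2*(-15)) + 274254 = (-173 + 75/2) + 274254 = -271/2 + 274254 = 548237/2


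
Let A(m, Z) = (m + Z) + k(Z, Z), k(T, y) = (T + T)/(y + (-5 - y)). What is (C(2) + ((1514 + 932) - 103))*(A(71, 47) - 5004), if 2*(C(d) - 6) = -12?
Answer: -57459732/5 ≈ -1.1492e+7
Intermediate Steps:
C(d) = 0 (C(d) = 6 + (½)*(-12) = 6 - 6 = 0)
k(T, y) = -2*T/5 (k(T, y) = (2*T)/(-5) = (2*T)*(-⅕) = -2*T/5)
A(m, Z) = m + 3*Z/5 (A(m, Z) = (m + Z) - 2*Z/5 = (Z + m) - 2*Z/5 = m + 3*Z/5)
(C(2) + ((1514 + 932) - 103))*(A(71, 47) - 5004) = (0 + ((1514 + 932) - 103))*((71 + (⅗)*47) - 5004) = (0 + (2446 - 103))*((71 + 141/5) - 5004) = (0 + 2343)*(496/5 - 5004) = 2343*(-24524/5) = -57459732/5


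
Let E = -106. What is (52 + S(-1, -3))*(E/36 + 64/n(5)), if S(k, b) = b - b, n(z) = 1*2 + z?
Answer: 20306/63 ≈ 322.32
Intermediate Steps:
n(z) = 2 + z
S(k, b) = 0
(52 + S(-1, -3))*(E/36 + 64/n(5)) = (52 + 0)*(-106/36 + 64/(2 + 5)) = 52*(-106*1/36 + 64/7) = 52*(-53/18 + 64*(⅐)) = 52*(-53/18 + 64/7) = 52*(781/126) = 20306/63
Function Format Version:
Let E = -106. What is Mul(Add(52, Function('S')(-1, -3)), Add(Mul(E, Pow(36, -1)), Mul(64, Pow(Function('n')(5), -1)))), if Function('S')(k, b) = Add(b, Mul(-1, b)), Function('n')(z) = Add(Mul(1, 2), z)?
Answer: Rational(20306, 63) ≈ 322.32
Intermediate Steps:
Function('n')(z) = Add(2, z)
Function('S')(k, b) = 0
Mul(Add(52, Function('S')(-1, -3)), Add(Mul(E, Pow(36, -1)), Mul(64, Pow(Function('n')(5), -1)))) = Mul(Add(52, 0), Add(Mul(-106, Pow(36, -1)), Mul(64, Pow(Add(2, 5), -1)))) = Mul(52, Add(Mul(-106, Rational(1, 36)), Mul(64, Pow(7, -1)))) = Mul(52, Add(Rational(-53, 18), Mul(64, Rational(1, 7)))) = Mul(52, Add(Rational(-53, 18), Rational(64, 7))) = Mul(52, Rational(781, 126)) = Rational(20306, 63)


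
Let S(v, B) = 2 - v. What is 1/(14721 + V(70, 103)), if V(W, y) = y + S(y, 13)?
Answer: 1/14723 ≈ 6.7921e-5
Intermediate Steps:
V(W, y) = 2 (V(W, y) = y + (2 - y) = 2)
1/(14721 + V(70, 103)) = 1/(14721 + 2) = 1/14723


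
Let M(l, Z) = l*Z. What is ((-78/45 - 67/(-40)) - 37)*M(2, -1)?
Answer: 4447/60 ≈ 74.117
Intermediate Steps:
M(l, Z) = Z*l
((-78/45 - 67/(-40)) - 37)*M(2, -1) = ((-78/45 - 67/(-40)) - 37)*(-1*2) = ((-78*1/45 - 67*(-1/40)) - 37)*(-2) = ((-26/15 + 67/40) - 37)*(-2) = (-7/120 - 37)*(-2) = -4447/120*(-2) = 4447/60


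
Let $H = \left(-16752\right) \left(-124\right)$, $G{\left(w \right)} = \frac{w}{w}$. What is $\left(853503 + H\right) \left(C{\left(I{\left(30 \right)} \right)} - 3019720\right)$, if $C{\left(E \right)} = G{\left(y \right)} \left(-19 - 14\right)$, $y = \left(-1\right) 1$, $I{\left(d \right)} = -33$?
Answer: $-8850144124503$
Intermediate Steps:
$y = -1$
$G{\left(w \right)} = 1$
$C{\left(E \right)} = -33$ ($C{\left(E \right)} = 1 \left(-19 - 14\right) = 1 \left(-33\right) = -33$)
$H = 2077248$
$\left(853503 + H\right) \left(C{\left(I{\left(30 \right)} \right)} - 3019720\right) = \left(853503 + 2077248\right) \left(-33 - 3019720\right) = 2930751 \left(-3019753\right) = -8850144124503$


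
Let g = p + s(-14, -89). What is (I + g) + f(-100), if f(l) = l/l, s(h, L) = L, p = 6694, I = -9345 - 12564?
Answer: -15303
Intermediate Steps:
I = -21909
f(l) = 1
g = 6605 (g = 6694 - 89 = 6605)
(I + g) + f(-100) = (-21909 + 6605) + 1 = -15304 + 1 = -15303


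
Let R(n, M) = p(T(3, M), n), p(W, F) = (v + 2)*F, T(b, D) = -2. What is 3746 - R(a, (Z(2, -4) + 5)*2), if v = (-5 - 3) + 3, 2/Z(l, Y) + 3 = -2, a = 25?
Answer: 3821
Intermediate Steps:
Z(l, Y) = -2/5 (Z(l, Y) = 2/(-3 - 2) = 2/(-5) = 2*(-1/5) = -2/5)
v = -5 (v = -8 + 3 = -5)
p(W, F) = -3*F (p(W, F) = (-5 + 2)*F = -3*F)
R(n, M) = -3*n
3746 - R(a, (Z(2, -4) + 5)*2) = 3746 - (-3)*25 = 3746 - 1*(-75) = 3746 + 75 = 3821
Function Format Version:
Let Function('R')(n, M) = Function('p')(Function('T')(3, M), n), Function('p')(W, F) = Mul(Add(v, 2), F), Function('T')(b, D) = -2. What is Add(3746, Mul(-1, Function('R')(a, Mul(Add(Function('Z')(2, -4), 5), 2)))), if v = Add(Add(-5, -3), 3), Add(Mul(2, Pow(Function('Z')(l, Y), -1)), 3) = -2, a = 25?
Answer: 3821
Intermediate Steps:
Function('Z')(l, Y) = Rational(-2, 5) (Function('Z')(l, Y) = Mul(2, Pow(Add(-3, -2), -1)) = Mul(2, Pow(-5, -1)) = Mul(2, Rational(-1, 5)) = Rational(-2, 5))
v = -5 (v = Add(-8, 3) = -5)
Function('p')(W, F) = Mul(-3, F) (Function('p')(W, F) = Mul(Add(-5, 2), F) = Mul(-3, F))
Function('R')(n, M) = Mul(-3, n)
Add(3746, Mul(-1, Function('R')(a, Mul(Add(Function('Z')(2, -4), 5), 2)))) = Add(3746, Mul(-1, Mul(-3, 25))) = Add(3746, Mul(-1, -75)) = Add(3746, 75) = 3821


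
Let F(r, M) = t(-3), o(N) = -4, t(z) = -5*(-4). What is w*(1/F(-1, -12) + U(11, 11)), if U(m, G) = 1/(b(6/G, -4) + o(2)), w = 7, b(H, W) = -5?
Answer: -77/180 ≈ -0.42778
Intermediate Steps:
t(z) = 20
F(r, M) = 20
U(m, G) = -⅑ (U(m, G) = 1/(-5 - 4) = 1/(-9) = -⅑)
w*(1/F(-1, -12) + U(11, 11)) = 7*(1/20 - ⅑) = 7*(-11/180) = -77/180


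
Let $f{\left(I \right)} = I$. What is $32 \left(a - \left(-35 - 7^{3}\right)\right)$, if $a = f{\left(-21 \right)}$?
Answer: $11424$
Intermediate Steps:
$a = -21$
$32 \left(a - \left(-35 - 7^{3}\right)\right) = 32 \left(-21 - \left(-35 - 7^{3}\right)\right) = 32 \left(-21 - \left(-35 - 343\right)\right) = 32 \left(-21 - -378\right) = 32 \left(-21 + 378\right) = 32 \cdot 357 = 11424$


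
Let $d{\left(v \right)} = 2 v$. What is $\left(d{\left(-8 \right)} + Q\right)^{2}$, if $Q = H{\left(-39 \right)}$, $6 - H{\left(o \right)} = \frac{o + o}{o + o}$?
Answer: $121$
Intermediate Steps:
$H{\left(o \right)} = 5$ ($H{\left(o \right)} = 6 - \frac{o + o}{o + o} = 6 - \frac{2 o}{2 o} = 6 - 2 o \frac{1}{2 o} = 6 - 1 = 5$)
$Q = 5$
$\left(d{\left(-8 \right)} + Q\right)^{2} = \left(2 \left(-8\right) + 5\right)^{2} = \left(-16 + 5\right)^{2} = \left(-11\right)^{2} = 121$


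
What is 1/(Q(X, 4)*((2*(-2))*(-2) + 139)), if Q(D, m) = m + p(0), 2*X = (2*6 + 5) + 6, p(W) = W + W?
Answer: 1/588 ≈ 0.0017007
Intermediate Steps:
p(W) = 2*W
X = 23/2 (X = ((2*6 + 5) + 6)/2 = ((12 + 5) + 6)/2 = (17 + 6)/2 = (1/2)*23 = 23/2 ≈ 11.500)
Q(D, m) = m (Q(D, m) = m + 2*0 = m + 0 = m)
1/(Q(X, 4)*((2*(-2))*(-2) + 139)) = 1/(4*((2*(-2))*(-2) + 139)) = 1/(4*(-4*(-2) + 139)) = 1/(4*(8 + 139)) = 1/(4*147) = 1/588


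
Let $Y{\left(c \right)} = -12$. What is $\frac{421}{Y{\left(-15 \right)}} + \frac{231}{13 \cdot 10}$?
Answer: $- \frac{25979}{780} \approx -33.306$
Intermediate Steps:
$\frac{421}{Y{\left(-15 \right)}} + \frac{231}{13 \cdot 10} = \frac{421}{-12} + \frac{231}{13 \cdot 10} = 421 \left(- \frac{1}{12}\right) + \frac{231}{130} = - \frac{421}{12} + 231 \cdot \frac{1}{130} = - \frac{421}{12} + \frac{231}{130} = - \frac{25979}{780}$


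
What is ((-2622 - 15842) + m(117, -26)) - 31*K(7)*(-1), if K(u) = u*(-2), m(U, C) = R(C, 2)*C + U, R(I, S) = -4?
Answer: -18677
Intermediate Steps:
m(U, C) = U - 4*C (m(U, C) = -4*C + U = U - 4*C)
K(u) = -2*u
((-2622 - 15842) + m(117, -26)) - 31*K(7)*(-1) = ((-2622 - 15842) + (117 - 4*(-26))) - 31*(-2*7)*(-1) = (-18464 + (117 + 104)) - 31*(-14)*(-1) = (-18464 + 221) - (-434)*(-1) = -18243 - 1*434 = -18243 - 434 = -18677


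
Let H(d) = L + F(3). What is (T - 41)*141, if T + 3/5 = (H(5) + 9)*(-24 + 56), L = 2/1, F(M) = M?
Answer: 286512/5 ≈ 57302.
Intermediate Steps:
L = 2 (L = 2*1 = 2)
H(d) = 5 (H(d) = 2 + 3 = 5)
T = 2237/5 (T = -⅗ + (5 + 9)*(-24 + 56) = -⅗ + 14*32 = -⅗ + 448 = 2237/5 ≈ 447.40)
(T - 41)*141 = (2237/5 - 41)*141 = (2032/5)*141 = 286512/5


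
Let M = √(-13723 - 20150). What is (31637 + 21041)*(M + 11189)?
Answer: 589414142 + 52678*I*√33873 ≈ 5.8941e+8 + 9.6952e+6*I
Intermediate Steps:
M = I*√33873 (M = √(-33873) = I*√33873 ≈ 184.05*I)
(31637 + 21041)*(M + 11189) = (31637 + 21041)*(I*√33873 + 11189) = 52678*(11189 + I*√33873) = 589414142 + 52678*I*√33873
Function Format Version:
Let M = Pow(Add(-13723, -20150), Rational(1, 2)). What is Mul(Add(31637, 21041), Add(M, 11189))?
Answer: Add(589414142, Mul(52678, I, Pow(33873, Rational(1, 2)))) ≈ Add(5.8941e+8, Mul(9.6952e+6, I))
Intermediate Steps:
M = Mul(I, Pow(33873, Rational(1, 2))) (M = Pow(-33873, Rational(1, 2)) = Mul(I, Pow(33873, Rational(1, 2))) ≈ Mul(184.05, I))
Mul(Add(31637, 21041), Add(M, 11189)) = Mul(Add(31637, 21041), Add(Mul(I, Pow(33873, Rational(1, 2))), 11189)) = Mul(52678, Add(11189, Mul(I, Pow(33873, Rational(1, 2))))) = Add(589414142, Mul(52678, I, Pow(33873, Rational(1, 2))))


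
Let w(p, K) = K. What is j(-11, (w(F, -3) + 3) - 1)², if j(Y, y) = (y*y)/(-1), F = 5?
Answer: 1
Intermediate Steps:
j(Y, y) = -y² (j(Y, y) = y²*(-1) = -y²)
j(-11, (w(F, -3) + 3) - 1)² = (-((-3 + 3) - 1)²)² = (-(0 - 1)²)² = (-1*(-1)²)² = (-1*1)² = (-1)² = 1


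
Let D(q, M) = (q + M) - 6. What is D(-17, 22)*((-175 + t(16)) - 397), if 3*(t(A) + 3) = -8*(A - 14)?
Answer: 1741/3 ≈ 580.33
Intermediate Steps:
D(q, M) = -6 + M + q (D(q, M) = (M + q) - 6 = -6 + M + q)
t(A) = 103/3 - 8*A/3 (t(A) = -3 + (-8*(A - 14))/3 = -3 + (-8*(-14 + A))/3 = -3 + (112 - 8*A)/3 = -3 + (112/3 - 8*A/3) = 103/3 - 8*A/3)
D(-17, 22)*((-175 + t(16)) - 397) = (-6 + 22 - 17)*((-175 + (103/3 - 8/3*16)) - 397) = -((-175 + (103/3 - 128/3)) - 397) = -((-175 - 25/3) - 397) = -(-550/3 - 397) = -1*(-1741/3) = 1741/3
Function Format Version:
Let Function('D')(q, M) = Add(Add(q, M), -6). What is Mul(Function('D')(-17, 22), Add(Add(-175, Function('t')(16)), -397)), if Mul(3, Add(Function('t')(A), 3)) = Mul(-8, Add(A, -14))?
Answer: Rational(1741, 3) ≈ 580.33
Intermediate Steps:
Function('D')(q, M) = Add(-6, M, q) (Function('D')(q, M) = Add(Add(M, q), -6) = Add(-6, M, q))
Function('t')(A) = Add(Rational(103, 3), Mul(Rational(-8, 3), A)) (Function('t')(A) = Add(-3, Mul(Rational(1, 3), Mul(-8, Add(A, -14)))) = Add(-3, Mul(Rational(1, 3), Mul(-8, Add(-14, A)))) = Add(-3, Mul(Rational(1, 3), Add(112, Mul(-8, A)))) = Add(-3, Add(Rational(112, 3), Mul(Rational(-8, 3), A))) = Add(Rational(103, 3), Mul(Rational(-8, 3), A)))
Mul(Function('D')(-17, 22), Add(Add(-175, Function('t')(16)), -397)) = Mul(Add(-6, 22, -17), Add(Add(-175, Add(Rational(103, 3), Mul(Rational(-8, 3), 16))), -397)) = Mul(-1, Add(Add(-175, Add(Rational(103, 3), Rational(-128, 3))), -397)) = Mul(-1, Add(Add(-175, Rational(-25, 3)), -397)) = Mul(-1, Add(Rational(-550, 3), -397)) = Mul(-1, Rational(-1741, 3)) = Rational(1741, 3)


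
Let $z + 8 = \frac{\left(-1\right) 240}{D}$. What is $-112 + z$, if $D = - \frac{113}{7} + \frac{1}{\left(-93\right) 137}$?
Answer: $- \frac{7568196}{71987} \approx -105.13$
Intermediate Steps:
$D = - \frac{1439740}{89187}$ ($D = \left(-113\right) \frac{1}{7} - \frac{1}{12741} = - \frac{113}{7} - \frac{1}{12741} = - \frac{1439740}{89187} \approx -16.143$)
$z = \frac{494348}{71987}$ ($z = -8 + \frac{\left(-1\right) 240}{- \frac{1439740}{89187}} = -8 - - \frac{1070244}{71987} = -8 + \frac{1070244}{71987} = \frac{494348}{71987} \approx 6.8672$)
$-112 + z = -112 + \frac{494348}{71987} = - \frac{7568196}{71987}$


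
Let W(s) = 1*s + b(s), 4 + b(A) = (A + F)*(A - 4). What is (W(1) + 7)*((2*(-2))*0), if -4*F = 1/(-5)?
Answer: 0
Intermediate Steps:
F = 1/20 (F = -1/(4*(-5)) = -(-1)/(4*5) = -¼*(-⅕) = 1/20 ≈ 0.050000)
b(A) = -4 + (-4 + A)*(1/20 + A) (b(A) = -4 + (A + 1/20)*(A - 4) = -4 + (1/20 + A)*(-4 + A) = -4 + (-4 + A)*(1/20 + A))
W(s) = -21/5 + s² - 59*s/20 (W(s) = 1*s + (-21/5 + s² - 79*s/20) = s + (-21/5 + s² - 79*s/20) = -21/5 + s² - 59*s/20)
(W(1) + 7)*((2*(-2))*0) = ((-21/5 + 1² - 59/20*1) + 7)*((2*(-2))*0) = ((-21/5 + 1 - 59/20) + 7)*(-4*0) = (-123/20 + 7)*0 = (17/20)*0 = 0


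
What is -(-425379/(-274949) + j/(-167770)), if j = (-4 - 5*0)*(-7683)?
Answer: -1655686899/1213899835 ≈ -1.3639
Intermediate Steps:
j = 30732 (j = (-4 + 0)*(-7683) = -4*(-7683) = 30732)
-(-425379/(-274949) + j/(-167770)) = -(-425379/(-274949) + 30732/(-167770)) = -(-425379*(-1/274949) + 30732*(-1/167770)) = -(425379/274949 - 15366/83885) = -1*1655686899/1213899835 = -1655686899/1213899835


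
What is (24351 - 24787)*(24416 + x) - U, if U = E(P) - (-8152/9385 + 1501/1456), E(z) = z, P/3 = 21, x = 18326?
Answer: -254646930504427/13664560 ≈ -1.8636e+7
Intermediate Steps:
P = 63 (P = 3*21 = 63)
U = 858649707/13664560 (U = 63 - (-8152/9385 + 1501/1456) = 63 - 1*2217573/13664560 = 63 - 2217573/13664560 = 858649707/13664560 ≈ 62.838)
(24351 - 24787)*(24416 + x) - U = (24351 - 24787)*(24416 + 18326) - 1*858649707/13664560 = -436*42742 - 858649707/13664560 = -18635512 - 858649707/13664560 = -254646930504427/13664560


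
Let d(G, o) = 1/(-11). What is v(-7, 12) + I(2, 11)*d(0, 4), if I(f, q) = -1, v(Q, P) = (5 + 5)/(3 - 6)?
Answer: -107/33 ≈ -3.2424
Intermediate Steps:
v(Q, P) = -10/3 (v(Q, P) = 10/(-3) = 10*(-⅓) = -10/3)
d(G, o) = -1/11
v(-7, 12) + I(2, 11)*d(0, 4) = -10/3 - 1*(-1/11) = -10/3 + 1/11 = -107/33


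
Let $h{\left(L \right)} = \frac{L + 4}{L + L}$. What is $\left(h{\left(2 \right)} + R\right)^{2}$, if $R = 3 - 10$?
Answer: $\frac{121}{4} \approx 30.25$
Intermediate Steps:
$h{\left(L \right)} = \frac{4 + L}{2 L}$
$R = -7$ ($R = 3 - 10 = -7$)
$\left(h{\left(2 \right)} + R\right)^{2} = \left(\frac{4 + 2}{2 \cdot 2} - 7\right)^{2} = \left(\frac{1}{2} \cdot \frac{1}{2} \cdot 6 - 7\right)^{2} = \left(\frac{3}{2} - 7\right)^{2} = \left(- \frac{11}{2}\right)^{2} = \frac{121}{4}$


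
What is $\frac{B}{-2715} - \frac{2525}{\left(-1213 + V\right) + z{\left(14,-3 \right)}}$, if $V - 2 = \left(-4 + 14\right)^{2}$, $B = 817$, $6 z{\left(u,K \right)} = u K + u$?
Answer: $\frac{17831626}{9087105} \approx 1.9623$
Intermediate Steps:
$z{\left(u,K \right)} = \frac{u}{6} + \frac{K u}{6}$ ($z{\left(u,K \right)} = \frac{u K + u}{6} = \frac{K u + u}{6} = \frac{u + K u}{6} = \frac{u}{6} + \frac{K u}{6}$)
$V = 102$ ($V = 2 + \left(-4 + 14\right)^{2} = 2 + 10^{2} = 2 + 100 = 102$)
$\frac{B}{-2715} - \frac{2525}{\left(-1213 + V\right) + z{\left(14,-3 \right)}} = \frac{817}{-2715} - \frac{2525}{\left(-1213 + 102\right) + \frac{1}{6} \cdot 14 \left(1 - 3\right)} = 817 \left(- \frac{1}{2715}\right) - \frac{2525}{-1111 + \frac{1}{6} \cdot 14 \left(-2\right)} = - \frac{817}{2715} - \frac{2525}{-1111 - \frac{14}{3}} = - \frac{817}{2715} - \frac{2525}{- \frac{3347}{3}} = - \frac{817}{2715} - - \frac{7575}{3347} = - \frac{817}{2715} + \frac{7575}{3347} = \frac{17831626}{9087105}$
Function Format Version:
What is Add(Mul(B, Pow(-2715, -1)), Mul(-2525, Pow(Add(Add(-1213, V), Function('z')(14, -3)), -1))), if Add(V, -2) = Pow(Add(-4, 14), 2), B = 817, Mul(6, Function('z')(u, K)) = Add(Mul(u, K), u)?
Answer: Rational(17831626, 9087105) ≈ 1.9623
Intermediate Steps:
Function('z')(u, K) = Add(Mul(Rational(1, 6), u), Mul(Rational(1, 6), K, u)) (Function('z')(u, K) = Mul(Rational(1, 6), Add(Mul(u, K), u)) = Mul(Rational(1, 6), Add(Mul(K, u), u)) = Mul(Rational(1, 6), Add(u, Mul(K, u))) = Add(Mul(Rational(1, 6), u), Mul(Rational(1, 6), K, u)))
V = 102 (V = Add(2, Pow(Add(-4, 14), 2)) = Add(2, Pow(10, 2)) = Add(2, 100) = 102)
Add(Mul(B, Pow(-2715, -1)), Mul(-2525, Pow(Add(Add(-1213, V), Function('z')(14, -3)), -1))) = Add(Mul(817, Pow(-2715, -1)), Mul(-2525, Pow(Add(Add(-1213, 102), Mul(Rational(1, 6), 14, Add(1, -3))), -1))) = Add(Mul(817, Rational(-1, 2715)), Mul(-2525, Pow(Add(-1111, Mul(Rational(1, 6), 14, -2)), -1))) = Add(Rational(-817, 2715), Mul(-2525, Pow(Add(-1111, Rational(-14, 3)), -1))) = Add(Rational(-817, 2715), Mul(-2525, Pow(Rational(-3347, 3), -1))) = Add(Rational(-817, 2715), Mul(-2525, Rational(-3, 3347))) = Add(Rational(-817, 2715), Rational(7575, 3347)) = Rational(17831626, 9087105)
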